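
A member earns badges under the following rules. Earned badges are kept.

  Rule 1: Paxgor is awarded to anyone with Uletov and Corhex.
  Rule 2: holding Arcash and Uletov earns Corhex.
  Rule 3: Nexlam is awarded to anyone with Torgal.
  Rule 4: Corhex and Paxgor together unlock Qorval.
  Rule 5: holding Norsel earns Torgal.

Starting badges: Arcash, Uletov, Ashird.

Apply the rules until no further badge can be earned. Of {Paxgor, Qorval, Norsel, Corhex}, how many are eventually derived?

With Arcash and Uletov, Corhex is earned (Rule 2).
With Uletov and Corhex, Paxgor is earned (Rule 1).
With Corhex and Paxgor, Qorval is earned (Rule 4).
Paxgor: reached.
Qorval: reached.
No rule produces Norsel, and it is not given.
Corhex: reached.
Reached: Paxgor, Qorval, and Corhex — 3 of the 4.

3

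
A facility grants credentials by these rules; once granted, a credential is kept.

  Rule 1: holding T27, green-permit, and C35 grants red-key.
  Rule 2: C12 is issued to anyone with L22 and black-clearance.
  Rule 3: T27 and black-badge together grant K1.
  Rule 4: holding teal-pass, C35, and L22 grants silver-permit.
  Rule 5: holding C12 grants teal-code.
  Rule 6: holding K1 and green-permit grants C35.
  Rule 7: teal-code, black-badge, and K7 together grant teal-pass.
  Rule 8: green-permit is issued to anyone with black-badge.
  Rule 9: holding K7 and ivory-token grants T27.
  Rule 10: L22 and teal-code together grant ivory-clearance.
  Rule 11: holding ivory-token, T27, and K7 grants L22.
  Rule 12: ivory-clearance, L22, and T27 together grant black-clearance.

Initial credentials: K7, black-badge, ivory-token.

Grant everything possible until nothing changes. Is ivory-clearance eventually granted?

No

ivory-clearance would need L22 and teal-code (Rule 10), but teal-code is never granted.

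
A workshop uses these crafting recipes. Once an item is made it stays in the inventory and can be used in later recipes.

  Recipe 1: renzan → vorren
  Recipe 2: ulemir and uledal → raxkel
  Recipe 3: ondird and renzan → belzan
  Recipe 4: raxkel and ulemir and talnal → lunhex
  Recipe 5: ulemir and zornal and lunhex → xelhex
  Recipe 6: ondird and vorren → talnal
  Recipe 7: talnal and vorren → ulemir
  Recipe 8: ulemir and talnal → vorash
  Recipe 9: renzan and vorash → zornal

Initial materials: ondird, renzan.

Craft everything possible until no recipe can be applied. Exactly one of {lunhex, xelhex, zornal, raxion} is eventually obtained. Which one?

Using Recipe 1, renzan makes vorren.
ondird and vorren → talnal (Recipe 6).
Using Recipe 7, talnal and vorren make ulemir.
Using Recipe 8, ulemir and talnal make vorash.
renzan and vorash → zornal (Recipe 9).
No rule produces raxion, and it is not given. xelhex would need ulemir, zornal, and lunhex (Recipe 5), but lunhex is never obtained. lunhex would need raxkel, ulemir, and talnal (Recipe 4), but raxkel is never obtained.

zornal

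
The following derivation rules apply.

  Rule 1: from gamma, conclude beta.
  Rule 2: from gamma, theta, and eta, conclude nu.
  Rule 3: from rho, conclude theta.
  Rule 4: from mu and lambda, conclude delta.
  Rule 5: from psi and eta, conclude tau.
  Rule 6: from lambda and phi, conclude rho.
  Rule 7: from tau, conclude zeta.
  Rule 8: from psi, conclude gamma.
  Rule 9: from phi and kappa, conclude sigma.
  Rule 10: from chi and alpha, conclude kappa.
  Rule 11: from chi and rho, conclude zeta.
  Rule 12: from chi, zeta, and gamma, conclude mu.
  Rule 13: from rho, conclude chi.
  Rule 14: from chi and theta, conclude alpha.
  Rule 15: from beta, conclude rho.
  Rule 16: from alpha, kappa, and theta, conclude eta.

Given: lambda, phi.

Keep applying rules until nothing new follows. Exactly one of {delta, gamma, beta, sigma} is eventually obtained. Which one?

From lambda and phi, Rule 6 gives rho.
rho holds, so theta follows (Rule 3).
From rho, Rule 13 gives chi.
chi and theta hold, so alpha follows (Rule 14).
From chi and alpha, Rule 10 gives kappa.
phi and kappa hold, so sigma follows (Rule 9).
beta would need gamma (Rule 1), but gamma is never established. delta would need mu and lambda (Rule 4), but mu is never established. gamma would need psi (Rule 8), but psi is never established.

sigma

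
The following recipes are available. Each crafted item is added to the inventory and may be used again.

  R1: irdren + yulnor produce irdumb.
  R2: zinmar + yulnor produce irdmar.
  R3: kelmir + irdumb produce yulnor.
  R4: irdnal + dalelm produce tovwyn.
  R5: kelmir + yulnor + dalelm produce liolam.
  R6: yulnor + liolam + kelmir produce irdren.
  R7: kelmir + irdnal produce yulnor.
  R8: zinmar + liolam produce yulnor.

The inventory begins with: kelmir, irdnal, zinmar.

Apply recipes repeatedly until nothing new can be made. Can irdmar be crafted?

Yes

kelmir + irdnal → yulnor (R7).
zinmar + yulnor → irdmar (R2).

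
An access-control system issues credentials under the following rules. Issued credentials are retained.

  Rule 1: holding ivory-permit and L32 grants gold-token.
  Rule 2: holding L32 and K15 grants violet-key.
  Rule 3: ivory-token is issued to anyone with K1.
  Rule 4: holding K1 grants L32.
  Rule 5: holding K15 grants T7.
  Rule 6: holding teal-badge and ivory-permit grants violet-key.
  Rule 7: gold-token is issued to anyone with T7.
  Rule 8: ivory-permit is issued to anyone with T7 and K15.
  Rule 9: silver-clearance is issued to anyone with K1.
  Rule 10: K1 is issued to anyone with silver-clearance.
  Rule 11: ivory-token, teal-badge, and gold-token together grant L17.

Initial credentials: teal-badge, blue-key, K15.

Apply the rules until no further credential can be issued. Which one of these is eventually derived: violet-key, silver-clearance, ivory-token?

violet-key

Holding K15 grants T7 (Rule 5).
Holding T7 and K15 grants ivory-permit (Rule 8).
Holding teal-badge and ivory-permit grants violet-key (Rule 6).
silver-clearance would need K1 (Rule 9), but K1 is never granted. ivory-token would need K1 (Rule 3), but K1 is never granted.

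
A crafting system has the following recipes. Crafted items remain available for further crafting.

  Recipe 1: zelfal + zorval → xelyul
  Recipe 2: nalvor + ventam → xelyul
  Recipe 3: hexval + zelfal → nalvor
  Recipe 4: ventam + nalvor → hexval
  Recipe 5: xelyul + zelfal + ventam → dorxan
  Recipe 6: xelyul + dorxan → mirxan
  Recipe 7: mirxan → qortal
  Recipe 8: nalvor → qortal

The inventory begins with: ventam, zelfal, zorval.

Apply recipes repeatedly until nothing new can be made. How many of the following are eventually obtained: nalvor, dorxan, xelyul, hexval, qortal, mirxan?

Using Recipe 1, zelfal and zorval make xelyul.
xelyul + zelfal + ventam → dorxan (Recipe 5).
Using Recipe 6, xelyul and dorxan make mirxan.
mirxan → qortal (Recipe 7).
nalvor would need hexval and zelfal (Recipe 3), but hexval is never obtained.
dorxan: reached.
xelyul: reached.
hexval would need ventam and nalvor (Recipe 4), but nalvor is never obtained.
qortal: reached.
mirxan: reached.
Reached: dorxan, xelyul, qortal, and mirxan — 4 of the 6.

4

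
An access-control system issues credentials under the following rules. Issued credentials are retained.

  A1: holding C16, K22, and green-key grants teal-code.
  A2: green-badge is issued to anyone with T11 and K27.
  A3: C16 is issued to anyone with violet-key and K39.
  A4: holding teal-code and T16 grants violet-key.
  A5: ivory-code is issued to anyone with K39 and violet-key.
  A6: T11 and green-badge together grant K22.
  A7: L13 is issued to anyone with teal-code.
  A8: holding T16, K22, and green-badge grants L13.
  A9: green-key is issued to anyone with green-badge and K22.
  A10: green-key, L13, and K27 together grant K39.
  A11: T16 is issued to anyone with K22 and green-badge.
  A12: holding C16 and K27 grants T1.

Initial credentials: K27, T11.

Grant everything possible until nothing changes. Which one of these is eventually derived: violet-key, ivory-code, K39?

K39

Holding T11 and K27 grants green-badge (A2).
Holding T11 and green-badge grants K22 (A6).
Holding green-badge and K22 grants green-key (A9).
Holding K22 and green-badge grants T16 (A11).
Holding T16, K22, and green-badge grants L13 (A8).
Holding green-key, L13, and K27 grants K39 (A10).
ivory-code would need K39 and violet-key (A5), but violet-key is never granted. violet-key would need teal-code and T16 (A4), but teal-code is never granted.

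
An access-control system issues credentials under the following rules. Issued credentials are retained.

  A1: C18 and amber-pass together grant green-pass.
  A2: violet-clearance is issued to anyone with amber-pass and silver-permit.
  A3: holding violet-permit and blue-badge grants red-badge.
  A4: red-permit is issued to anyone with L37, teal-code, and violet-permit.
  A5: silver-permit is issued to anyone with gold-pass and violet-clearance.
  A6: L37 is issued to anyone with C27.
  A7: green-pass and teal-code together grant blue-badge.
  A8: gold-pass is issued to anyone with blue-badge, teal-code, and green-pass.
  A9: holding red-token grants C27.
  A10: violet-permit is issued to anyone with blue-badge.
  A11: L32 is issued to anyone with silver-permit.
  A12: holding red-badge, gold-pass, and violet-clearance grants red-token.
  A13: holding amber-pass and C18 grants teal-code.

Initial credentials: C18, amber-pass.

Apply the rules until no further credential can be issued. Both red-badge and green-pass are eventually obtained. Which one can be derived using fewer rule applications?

green-pass: Holding C18 and amber-pass grants green-pass (A1). [1 rule application]
red-badge: Holding C18 and amber-pass grants green-pass (A1). Holding amber-pass and C18 grants teal-code (A13). Holding green-pass and teal-code grants blue-badge (A7). Holding blue-badge grants violet-permit (A10). Holding violet-permit and blue-badge grants red-badge (A3). [5 rule applications]
green-pass needs fewer.

green-pass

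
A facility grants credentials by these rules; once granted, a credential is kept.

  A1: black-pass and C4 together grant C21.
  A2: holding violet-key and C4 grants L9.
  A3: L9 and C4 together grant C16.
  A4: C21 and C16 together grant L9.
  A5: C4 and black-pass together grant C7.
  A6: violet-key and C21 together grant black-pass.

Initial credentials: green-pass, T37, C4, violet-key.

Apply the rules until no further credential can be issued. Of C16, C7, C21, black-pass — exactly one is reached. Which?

C16

Holding violet-key and C4 grants L9 (A2).
Holding L9 and C4 grants C16 (A3).
black-pass would need violet-key and C21 (A6), but C21 is never granted. C21 would need black-pass and C4 (A1), but black-pass is never granted. C7 would need C4 and black-pass (A5), but black-pass is never granted.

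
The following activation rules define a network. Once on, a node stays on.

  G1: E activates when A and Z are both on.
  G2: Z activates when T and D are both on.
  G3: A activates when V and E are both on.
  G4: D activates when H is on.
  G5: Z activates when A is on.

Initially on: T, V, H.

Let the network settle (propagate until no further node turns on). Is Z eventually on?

G4: H on → D on.
T and D are on, so Z activates (G2).

Yes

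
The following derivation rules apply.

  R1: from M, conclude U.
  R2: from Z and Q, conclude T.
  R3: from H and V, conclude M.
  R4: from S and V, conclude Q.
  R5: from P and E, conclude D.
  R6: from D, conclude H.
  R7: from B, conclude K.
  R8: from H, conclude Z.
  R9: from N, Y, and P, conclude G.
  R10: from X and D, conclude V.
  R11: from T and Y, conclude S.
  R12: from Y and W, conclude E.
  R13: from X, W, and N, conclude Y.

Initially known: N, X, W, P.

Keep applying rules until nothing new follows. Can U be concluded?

From X, W, and N, R13 gives Y.
From Y and W, R12 gives E.
From P and E, R5 gives D.
From X and D, R10 gives V.
From D, R6 gives H.
H and V hold, so M follows (R3).
M holds, so U follows (R1).

Yes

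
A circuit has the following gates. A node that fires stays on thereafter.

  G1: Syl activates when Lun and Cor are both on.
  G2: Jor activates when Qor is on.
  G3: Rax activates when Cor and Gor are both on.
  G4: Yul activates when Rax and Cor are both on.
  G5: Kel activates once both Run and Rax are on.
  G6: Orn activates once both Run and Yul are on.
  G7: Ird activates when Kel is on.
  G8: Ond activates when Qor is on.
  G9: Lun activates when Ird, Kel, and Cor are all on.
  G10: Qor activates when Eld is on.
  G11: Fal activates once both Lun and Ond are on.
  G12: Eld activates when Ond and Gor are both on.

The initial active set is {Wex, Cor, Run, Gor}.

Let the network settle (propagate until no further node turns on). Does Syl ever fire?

G3: Cor and Gor on → Rax on.
Run and Rax are on, so Kel activates (G5).
Kel is on, so Ird activates (G7).
Ird, Kel, and Cor are on, so Lun activates (G9).
G1: Lun and Cor on → Syl on.

Yes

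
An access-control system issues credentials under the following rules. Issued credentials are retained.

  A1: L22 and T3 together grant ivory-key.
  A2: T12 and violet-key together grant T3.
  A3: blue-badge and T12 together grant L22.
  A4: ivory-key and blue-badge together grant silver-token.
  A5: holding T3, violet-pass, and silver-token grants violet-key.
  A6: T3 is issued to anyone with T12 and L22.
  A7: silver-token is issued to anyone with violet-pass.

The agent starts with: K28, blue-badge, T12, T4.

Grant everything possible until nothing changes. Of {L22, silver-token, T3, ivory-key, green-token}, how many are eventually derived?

4

Holding blue-badge and T12 grants L22 (A3).
Holding T12 and L22 grants T3 (A6).
Holding L22 and T3 grants ivory-key (A1).
Holding ivory-key and blue-badge grants silver-token (A4).
L22: reached.
silver-token: reached.
T3: reached.
ivory-key: reached.
No rule produces green-token, and it is not given.
Reached: L22, silver-token, T3, and ivory-key — 4 of the 5.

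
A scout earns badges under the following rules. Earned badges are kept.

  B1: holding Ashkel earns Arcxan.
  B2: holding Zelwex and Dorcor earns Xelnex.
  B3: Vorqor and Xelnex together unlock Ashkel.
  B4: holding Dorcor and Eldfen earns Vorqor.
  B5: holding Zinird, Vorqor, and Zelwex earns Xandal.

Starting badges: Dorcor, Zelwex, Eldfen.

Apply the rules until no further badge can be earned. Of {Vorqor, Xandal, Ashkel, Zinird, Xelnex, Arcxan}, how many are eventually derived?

With Dorcor and Eldfen, Vorqor is earned (B4).
With Zelwex and Dorcor, Xelnex is earned (B2).
With Vorqor and Xelnex, Ashkel is earned (B3).
With Ashkel, Arcxan is earned (B1).
Vorqor: reached.
Xandal would need Zinird, Vorqor, and Zelwex (B5), but Zinird is never earned.
Ashkel: reached.
No rule produces Zinird, and it is not given.
Xelnex: reached.
Arcxan: reached.
Reached: Vorqor, Ashkel, Xelnex, and Arcxan — 4 of the 6.

4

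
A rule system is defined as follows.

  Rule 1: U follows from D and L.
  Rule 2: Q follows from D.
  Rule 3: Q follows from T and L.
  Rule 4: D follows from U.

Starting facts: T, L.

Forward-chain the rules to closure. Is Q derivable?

From T and L, Rule 3 gives Q.

Yes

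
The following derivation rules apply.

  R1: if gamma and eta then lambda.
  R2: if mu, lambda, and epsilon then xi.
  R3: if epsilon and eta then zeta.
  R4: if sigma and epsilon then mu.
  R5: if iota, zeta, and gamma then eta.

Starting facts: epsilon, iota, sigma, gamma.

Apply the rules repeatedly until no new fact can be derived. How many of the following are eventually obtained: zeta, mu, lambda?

sigma and epsilon hold, so mu follows (R4).
zeta would need epsilon and eta (R3), but eta is never established.
mu: reached.
lambda would need gamma and eta (R1), but eta is never established.
Reached: mu — 1 of the 3.

1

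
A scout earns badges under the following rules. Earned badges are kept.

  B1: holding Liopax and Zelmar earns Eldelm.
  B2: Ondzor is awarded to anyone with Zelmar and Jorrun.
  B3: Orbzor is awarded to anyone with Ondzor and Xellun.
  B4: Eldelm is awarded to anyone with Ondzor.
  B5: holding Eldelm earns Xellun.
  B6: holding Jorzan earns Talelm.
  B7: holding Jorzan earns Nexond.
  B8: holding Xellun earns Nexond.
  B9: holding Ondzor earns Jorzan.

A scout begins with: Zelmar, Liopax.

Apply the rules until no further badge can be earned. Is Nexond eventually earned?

Yes

With Liopax and Zelmar, Eldelm is earned (B1).
With Eldelm, Xellun is earned (B5).
With Xellun, Nexond is earned (B8).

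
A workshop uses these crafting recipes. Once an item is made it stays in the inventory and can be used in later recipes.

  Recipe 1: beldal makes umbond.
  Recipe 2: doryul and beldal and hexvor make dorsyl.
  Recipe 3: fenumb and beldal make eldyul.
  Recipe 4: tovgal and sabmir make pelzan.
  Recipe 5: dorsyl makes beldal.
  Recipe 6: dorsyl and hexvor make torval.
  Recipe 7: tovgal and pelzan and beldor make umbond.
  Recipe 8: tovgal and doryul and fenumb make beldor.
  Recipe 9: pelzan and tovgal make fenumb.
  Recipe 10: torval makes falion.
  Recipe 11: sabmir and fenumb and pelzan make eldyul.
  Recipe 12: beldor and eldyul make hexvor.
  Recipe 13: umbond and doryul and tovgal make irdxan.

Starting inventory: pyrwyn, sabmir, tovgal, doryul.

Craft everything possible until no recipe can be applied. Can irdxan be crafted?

Yes

tovgal and sabmir → pelzan (Recipe 4).
Using Recipe 9, pelzan and tovgal make fenumb.
Using Recipe 8, tovgal, doryul, and fenumb make beldor.
Using Recipe 7, tovgal, pelzan, and beldor make umbond.
Using Recipe 13, umbond, doryul, and tovgal make irdxan.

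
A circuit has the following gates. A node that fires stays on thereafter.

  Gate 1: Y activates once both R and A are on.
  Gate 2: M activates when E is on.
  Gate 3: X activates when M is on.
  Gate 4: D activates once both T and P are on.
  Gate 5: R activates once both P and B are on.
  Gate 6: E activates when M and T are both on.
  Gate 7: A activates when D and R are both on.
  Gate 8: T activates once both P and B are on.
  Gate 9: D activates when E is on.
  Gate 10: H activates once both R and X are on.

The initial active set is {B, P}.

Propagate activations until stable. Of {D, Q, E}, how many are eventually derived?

1

P and B are on, so T activates (Gate 8).
Gate 4: T and P on → D on.
D: reached.
No rule produces Q, and it is not given.
E would need M and T (Gate 6), but M never turns on.
Reached: D — 1 of the 3.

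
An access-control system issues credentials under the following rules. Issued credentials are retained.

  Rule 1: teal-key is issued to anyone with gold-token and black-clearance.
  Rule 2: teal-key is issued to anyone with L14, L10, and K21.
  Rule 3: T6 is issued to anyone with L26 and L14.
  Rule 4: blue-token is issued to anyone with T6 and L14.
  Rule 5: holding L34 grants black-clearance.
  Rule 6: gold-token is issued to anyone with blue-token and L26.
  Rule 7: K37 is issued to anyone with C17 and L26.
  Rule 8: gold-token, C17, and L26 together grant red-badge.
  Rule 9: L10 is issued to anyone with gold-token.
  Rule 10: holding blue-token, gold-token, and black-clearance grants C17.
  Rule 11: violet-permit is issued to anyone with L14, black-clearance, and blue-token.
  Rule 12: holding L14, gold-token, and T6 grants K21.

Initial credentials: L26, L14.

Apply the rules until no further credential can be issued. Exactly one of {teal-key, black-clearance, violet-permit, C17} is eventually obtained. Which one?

Holding L26 and L14 grants T6 (Rule 3).
Holding T6 and L14 grants blue-token (Rule 4).
Holding blue-token and L26 grants gold-token (Rule 6).
Holding L14, gold-token, and T6 grants K21 (Rule 12).
Holding gold-token grants L10 (Rule 9).
Holding L14, L10, and K21 grants teal-key (Rule 2).
black-clearance would need L34 (Rule 5), but L34 is never granted. C17 would need blue-token, gold-token, and black-clearance (Rule 10), but black-clearance is never granted. violet-permit would need L14, black-clearance, and blue-token (Rule 11), but black-clearance is never granted.

teal-key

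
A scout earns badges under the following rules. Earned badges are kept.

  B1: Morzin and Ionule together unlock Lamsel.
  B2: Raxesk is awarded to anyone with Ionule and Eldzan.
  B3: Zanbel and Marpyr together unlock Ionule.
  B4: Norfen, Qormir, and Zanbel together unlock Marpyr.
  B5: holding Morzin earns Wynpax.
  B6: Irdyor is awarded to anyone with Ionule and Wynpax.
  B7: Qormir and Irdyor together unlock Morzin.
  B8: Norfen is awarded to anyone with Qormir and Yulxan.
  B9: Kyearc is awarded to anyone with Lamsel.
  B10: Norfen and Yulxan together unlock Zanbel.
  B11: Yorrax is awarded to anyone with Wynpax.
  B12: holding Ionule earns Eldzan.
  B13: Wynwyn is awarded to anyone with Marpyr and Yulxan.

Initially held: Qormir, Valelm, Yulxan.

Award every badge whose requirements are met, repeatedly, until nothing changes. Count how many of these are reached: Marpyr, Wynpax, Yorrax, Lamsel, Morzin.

1

With Qormir and Yulxan, Norfen is earned (B8).
With Norfen and Yulxan, Zanbel is earned (B10).
With Norfen, Qormir, and Zanbel, Marpyr is earned (B4).
Marpyr: reached.
Wynpax would need Morzin (B5), but Morzin is never earned.
Yorrax would need Wynpax (B11), but Wynpax is never earned.
Lamsel would need Morzin and Ionule (B1), but Morzin is never earned.
Morzin would need Qormir and Irdyor (B7), but Irdyor is never earned.
Reached: Marpyr — 1 of the 5.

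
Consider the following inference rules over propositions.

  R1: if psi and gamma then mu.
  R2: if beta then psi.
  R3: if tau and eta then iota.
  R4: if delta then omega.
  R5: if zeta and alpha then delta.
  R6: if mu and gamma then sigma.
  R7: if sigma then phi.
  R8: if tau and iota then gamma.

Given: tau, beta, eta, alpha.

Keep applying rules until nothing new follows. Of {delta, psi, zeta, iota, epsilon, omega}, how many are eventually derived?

2

From tau and eta, R3 gives iota.
beta holds, so psi follows (R2).
delta would need zeta and alpha (R5), but zeta is never established.
psi: reached.
No rule produces zeta, and it is not given.
iota: reached.
No rule produces epsilon, and it is not given.
omega would need delta (R4), but delta is never established.
Reached: psi and iota — 2 of the 6.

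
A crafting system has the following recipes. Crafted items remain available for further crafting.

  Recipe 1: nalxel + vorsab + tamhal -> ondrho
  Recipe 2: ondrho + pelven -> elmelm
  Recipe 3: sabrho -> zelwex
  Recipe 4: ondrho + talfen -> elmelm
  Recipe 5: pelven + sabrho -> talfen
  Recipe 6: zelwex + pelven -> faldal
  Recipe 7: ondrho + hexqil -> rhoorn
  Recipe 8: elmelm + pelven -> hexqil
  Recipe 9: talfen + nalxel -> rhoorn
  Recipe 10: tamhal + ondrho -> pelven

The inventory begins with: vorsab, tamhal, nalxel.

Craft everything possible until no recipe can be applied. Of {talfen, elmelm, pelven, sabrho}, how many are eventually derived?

Using Recipe 1, nalxel, vorsab, and tamhal make ondrho.
tamhal + ondrho -> pelven (Recipe 10).
ondrho + pelven -> elmelm (Recipe 2).
talfen would need pelven and sabrho (Recipe 5), but sabrho is never obtained.
elmelm: reached.
pelven: reached.
No rule produces sabrho, and it is not given.
Reached: elmelm and pelven — 2 of the 4.

2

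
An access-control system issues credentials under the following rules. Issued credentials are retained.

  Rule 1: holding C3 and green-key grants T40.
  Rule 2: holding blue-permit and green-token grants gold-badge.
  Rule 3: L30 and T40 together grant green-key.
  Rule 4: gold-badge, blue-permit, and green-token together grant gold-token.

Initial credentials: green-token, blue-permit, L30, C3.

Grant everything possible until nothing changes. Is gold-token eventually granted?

Holding blue-permit and green-token grants gold-badge (Rule 2).
Holding gold-badge, blue-permit, and green-token grants gold-token (Rule 4).

Yes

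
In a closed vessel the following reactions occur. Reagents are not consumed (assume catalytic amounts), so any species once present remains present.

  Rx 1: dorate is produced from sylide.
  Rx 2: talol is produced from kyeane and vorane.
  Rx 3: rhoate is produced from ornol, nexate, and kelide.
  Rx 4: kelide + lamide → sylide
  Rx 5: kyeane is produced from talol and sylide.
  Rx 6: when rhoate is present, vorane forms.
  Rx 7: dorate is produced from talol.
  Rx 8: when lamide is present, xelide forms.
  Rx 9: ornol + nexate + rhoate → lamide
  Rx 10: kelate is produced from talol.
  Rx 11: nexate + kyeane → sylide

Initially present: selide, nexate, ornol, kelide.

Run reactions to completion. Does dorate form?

Yes

ornol, nexate, and kelide present → rhoate forms (Rx 3).
ornol, nexate, and rhoate present → lamide forms (Rx 9).
kelide and lamide present → sylide forms (Rx 4).
sylide present → dorate forms (Rx 1).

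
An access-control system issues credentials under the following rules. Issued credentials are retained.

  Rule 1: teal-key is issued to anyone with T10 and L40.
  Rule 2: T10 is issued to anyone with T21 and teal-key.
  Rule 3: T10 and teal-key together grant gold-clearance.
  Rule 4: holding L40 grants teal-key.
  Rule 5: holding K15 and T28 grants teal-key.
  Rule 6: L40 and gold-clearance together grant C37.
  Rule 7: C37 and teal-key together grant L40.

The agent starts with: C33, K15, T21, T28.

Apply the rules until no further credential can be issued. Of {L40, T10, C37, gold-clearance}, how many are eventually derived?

Holding K15 and T28 grants teal-key (Rule 5).
Holding T21 and teal-key grants T10 (Rule 2).
Holding T10 and teal-key grants gold-clearance (Rule 3).
L40 would need C37 and teal-key (Rule 7), but C37 is never granted.
T10: reached.
C37 would need L40 and gold-clearance (Rule 6), but L40 is never granted.
gold-clearance: reached.
Reached: T10 and gold-clearance — 2 of the 4.

2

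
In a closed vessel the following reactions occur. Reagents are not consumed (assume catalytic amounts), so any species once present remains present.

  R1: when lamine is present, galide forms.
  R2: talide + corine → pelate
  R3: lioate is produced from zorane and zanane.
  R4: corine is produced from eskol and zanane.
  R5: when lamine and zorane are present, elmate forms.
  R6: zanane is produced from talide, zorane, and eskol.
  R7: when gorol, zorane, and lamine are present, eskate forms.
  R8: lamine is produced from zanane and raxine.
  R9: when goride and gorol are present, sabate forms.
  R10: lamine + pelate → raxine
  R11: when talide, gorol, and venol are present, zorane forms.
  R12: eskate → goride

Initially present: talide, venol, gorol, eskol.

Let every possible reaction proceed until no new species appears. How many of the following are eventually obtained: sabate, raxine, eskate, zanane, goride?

1

talide, gorol, and venol present → zorane forms (R11).
talide, zorane, and eskol present → zanane forms (R6).
sabate would need goride and gorol (R9), but goride never forms.
raxine would need lamine and pelate (R10), but lamine never forms.
eskate would need gorol, zorane, and lamine (R7), but lamine never forms.
zanane: reached.
goride would need eskate (R12), but eskate never forms.
Reached: zanane — 1 of the 5.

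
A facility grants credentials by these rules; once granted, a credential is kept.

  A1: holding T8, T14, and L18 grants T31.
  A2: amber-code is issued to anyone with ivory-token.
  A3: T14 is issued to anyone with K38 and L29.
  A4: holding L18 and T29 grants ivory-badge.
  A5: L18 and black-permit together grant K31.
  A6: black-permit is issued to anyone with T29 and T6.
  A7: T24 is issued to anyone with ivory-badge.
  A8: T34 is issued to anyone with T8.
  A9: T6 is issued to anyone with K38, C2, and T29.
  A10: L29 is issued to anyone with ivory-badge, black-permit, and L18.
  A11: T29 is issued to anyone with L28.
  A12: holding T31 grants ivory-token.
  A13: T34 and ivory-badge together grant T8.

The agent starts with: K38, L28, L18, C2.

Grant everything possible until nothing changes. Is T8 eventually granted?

T8 would need T34 and ivory-badge (A13), but T34 is never granted.

No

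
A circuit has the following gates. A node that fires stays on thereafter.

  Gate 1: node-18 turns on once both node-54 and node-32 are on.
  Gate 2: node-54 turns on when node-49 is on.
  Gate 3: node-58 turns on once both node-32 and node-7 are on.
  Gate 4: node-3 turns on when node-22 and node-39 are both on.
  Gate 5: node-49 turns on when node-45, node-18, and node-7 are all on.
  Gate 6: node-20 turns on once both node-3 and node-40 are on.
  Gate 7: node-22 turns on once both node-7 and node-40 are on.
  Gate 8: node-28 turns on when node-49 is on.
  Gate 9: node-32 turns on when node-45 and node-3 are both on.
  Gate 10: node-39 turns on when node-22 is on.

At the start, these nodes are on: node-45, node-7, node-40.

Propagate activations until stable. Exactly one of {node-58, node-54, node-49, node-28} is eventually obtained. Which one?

Gate 7: node-7 and node-40 on → node-22 on.
Gate 10: node-22 on → node-39 on.
Gate 4: node-22 and node-39 on → node-3 on.
node-45 and node-3 are on, so node-32 turns on (Gate 9).
node-32 and node-7 are on, so node-58 turns on (Gate 3).
node-49 would need node-45, node-18, and node-7 (Gate 5), but node-18 never turns on. node-54 would need node-49 (Gate 2), but node-49 never turns on. node-28 would need node-49 (Gate 8), but node-49 never turns on.

node-58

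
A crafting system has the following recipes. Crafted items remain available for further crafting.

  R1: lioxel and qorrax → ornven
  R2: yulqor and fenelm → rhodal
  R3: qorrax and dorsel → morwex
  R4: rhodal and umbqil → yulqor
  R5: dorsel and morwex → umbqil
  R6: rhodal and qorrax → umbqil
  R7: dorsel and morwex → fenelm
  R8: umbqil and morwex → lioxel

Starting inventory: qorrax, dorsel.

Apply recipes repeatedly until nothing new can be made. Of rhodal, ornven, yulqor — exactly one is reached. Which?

Using R3, qorrax and dorsel make morwex.
dorsel and morwex → umbqil (R5).
Using R8, umbqil and morwex make lioxel.
Using R1, lioxel and qorrax make ornven.
yulqor would need rhodal and umbqil (R4), but rhodal is never obtained. rhodal would need yulqor and fenelm (R2), but yulqor is never obtained.

ornven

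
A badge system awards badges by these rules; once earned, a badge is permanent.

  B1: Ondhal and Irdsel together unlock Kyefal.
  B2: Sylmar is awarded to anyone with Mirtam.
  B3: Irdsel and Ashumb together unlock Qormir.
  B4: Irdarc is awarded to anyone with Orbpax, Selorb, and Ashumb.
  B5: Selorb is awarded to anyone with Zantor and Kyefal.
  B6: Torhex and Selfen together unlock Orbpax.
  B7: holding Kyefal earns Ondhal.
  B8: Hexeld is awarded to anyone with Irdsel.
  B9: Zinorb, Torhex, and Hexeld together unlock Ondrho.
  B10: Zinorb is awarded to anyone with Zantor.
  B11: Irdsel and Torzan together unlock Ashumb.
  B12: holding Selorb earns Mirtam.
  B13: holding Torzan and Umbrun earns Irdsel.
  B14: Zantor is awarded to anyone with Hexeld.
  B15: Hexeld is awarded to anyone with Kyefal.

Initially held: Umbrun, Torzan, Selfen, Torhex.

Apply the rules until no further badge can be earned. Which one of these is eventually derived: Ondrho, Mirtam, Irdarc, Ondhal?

Ondrho

With Torzan and Umbrun, Irdsel is earned (B13).
With Irdsel, Hexeld is earned (B8).
With Hexeld, Zantor is earned (B14).
With Zantor, Zinorb is earned (B10).
With Zinorb, Torhex, and Hexeld, Ondrho is earned (B9).
Irdarc would need Orbpax, Selorb, and Ashumb (B4), but Selorb is never earned. Mirtam would need Selorb (B12), but Selorb is never earned. Ondhal would need Kyefal (B7), but Kyefal is never earned.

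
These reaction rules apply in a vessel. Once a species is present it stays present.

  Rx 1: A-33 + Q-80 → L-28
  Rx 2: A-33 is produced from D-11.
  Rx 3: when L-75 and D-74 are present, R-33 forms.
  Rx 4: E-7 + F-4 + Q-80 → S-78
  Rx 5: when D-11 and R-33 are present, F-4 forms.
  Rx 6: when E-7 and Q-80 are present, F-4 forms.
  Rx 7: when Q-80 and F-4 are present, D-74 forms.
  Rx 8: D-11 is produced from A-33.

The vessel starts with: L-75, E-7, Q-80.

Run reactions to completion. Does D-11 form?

No

D-11 would need A-33 (Rx 8), but A-33 never forms.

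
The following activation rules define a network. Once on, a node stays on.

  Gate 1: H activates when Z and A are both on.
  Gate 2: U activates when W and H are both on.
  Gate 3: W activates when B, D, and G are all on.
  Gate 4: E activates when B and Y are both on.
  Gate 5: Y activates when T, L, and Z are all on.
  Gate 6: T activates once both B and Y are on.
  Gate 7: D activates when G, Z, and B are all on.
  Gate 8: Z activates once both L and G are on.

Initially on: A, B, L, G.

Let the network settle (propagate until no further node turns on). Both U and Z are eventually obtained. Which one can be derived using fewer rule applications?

Z

Z: L and G are on, so Z activates (Gate 8). [1 rule application]
U: L and G are on, so Z activates (Gate 8). G, Z, and B are on, so D activates (Gate 7). Gate 1: Z and A on → H on. B, D, and G are on, so W activates (Gate 3). Gate 2: W and H on → U on. [5 rule applications]
Z needs fewer.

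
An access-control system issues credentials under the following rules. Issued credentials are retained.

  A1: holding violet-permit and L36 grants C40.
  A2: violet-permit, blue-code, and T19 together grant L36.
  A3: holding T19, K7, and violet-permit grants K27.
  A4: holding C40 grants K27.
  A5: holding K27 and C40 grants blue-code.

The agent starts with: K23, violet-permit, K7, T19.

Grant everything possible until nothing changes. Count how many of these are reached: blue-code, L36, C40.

blue-code would need K27 and C40 (A5), but C40 is never granted.
L36 would need violet-permit, blue-code, and T19 (A2), but blue-code is never granted.
C40 would need violet-permit and L36 (A1), but L36 is never granted.
None of the 3 are reached.

0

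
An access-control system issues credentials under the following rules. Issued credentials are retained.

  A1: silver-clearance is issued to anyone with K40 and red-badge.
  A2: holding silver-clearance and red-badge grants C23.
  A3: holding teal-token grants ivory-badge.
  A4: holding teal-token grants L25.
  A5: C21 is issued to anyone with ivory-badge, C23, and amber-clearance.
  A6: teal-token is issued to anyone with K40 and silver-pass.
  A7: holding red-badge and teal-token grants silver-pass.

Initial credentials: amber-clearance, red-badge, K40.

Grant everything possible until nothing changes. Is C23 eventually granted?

Holding K40 and red-badge grants silver-clearance (A1).
Holding silver-clearance and red-badge grants C23 (A2).

Yes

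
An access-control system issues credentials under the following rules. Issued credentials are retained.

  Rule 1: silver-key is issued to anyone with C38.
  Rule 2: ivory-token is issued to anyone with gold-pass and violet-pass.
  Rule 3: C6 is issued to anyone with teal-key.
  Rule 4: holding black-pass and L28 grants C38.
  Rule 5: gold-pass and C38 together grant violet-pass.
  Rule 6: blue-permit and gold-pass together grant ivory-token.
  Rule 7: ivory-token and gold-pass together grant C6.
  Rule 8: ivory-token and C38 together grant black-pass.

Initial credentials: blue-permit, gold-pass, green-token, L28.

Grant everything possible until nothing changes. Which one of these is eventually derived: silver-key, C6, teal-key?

Holding blue-permit and gold-pass grants ivory-token (Rule 6).
Holding ivory-token and gold-pass grants C6 (Rule 7).
No rule produces teal-key, and it is not given. silver-key would need C38 (Rule 1), but C38 is never granted.

C6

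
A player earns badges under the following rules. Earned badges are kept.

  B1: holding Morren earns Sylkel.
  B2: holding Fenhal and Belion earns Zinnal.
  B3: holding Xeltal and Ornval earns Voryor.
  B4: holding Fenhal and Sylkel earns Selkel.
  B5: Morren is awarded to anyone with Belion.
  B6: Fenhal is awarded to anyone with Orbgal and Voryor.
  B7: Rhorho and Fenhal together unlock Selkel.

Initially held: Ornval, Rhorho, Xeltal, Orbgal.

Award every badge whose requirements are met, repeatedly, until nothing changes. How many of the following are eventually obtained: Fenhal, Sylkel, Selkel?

2

With Xeltal and Ornval, Voryor is earned (B3).
With Orbgal and Voryor, Fenhal is earned (B6).
With Rhorho and Fenhal, Selkel is earned (B7).
Fenhal: reached.
Sylkel would need Morren (B1), but Morren is never earned.
Selkel: reached.
Reached: Fenhal and Selkel — 2 of the 3.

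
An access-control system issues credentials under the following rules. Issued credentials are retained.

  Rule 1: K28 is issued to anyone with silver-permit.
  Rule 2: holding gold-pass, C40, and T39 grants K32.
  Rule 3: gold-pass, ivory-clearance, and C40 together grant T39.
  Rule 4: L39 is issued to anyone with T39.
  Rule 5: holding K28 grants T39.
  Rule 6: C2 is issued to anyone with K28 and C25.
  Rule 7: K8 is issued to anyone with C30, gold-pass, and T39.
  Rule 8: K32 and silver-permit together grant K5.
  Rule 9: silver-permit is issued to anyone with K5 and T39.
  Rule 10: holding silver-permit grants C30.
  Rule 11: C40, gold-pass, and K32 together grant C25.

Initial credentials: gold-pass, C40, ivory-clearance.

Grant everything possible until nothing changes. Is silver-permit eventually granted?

silver-permit would need K5 and T39 (Rule 9), but K5 is never granted.

No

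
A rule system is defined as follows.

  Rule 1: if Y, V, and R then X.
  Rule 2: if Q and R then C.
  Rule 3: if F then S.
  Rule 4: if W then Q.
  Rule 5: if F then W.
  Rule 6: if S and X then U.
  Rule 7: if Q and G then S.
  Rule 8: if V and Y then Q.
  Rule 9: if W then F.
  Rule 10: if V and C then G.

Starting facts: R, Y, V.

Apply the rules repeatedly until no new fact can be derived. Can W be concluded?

No

W would need F (Rule 5), but F is never established.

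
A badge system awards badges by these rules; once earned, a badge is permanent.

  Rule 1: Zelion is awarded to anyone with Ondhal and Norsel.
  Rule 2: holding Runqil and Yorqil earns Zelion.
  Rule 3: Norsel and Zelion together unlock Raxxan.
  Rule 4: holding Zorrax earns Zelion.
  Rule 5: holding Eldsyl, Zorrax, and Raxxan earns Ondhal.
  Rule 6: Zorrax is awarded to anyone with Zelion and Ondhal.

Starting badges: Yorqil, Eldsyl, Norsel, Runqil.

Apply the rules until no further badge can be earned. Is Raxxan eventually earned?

With Runqil and Yorqil, Zelion is earned (Rule 2).
With Norsel and Zelion, Raxxan is earned (Rule 3).

Yes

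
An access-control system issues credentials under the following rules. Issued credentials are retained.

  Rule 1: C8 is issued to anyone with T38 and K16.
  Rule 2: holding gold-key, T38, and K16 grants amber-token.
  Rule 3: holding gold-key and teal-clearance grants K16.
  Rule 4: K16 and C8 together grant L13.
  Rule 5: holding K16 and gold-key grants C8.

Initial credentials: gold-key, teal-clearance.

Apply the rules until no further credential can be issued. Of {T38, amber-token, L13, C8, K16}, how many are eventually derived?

Holding gold-key and teal-clearance grants K16 (Rule 3).
Holding K16 and gold-key grants C8 (Rule 5).
Holding K16 and C8 grants L13 (Rule 4).
No rule produces T38, and it is not given.
amber-token would need gold-key, T38, and K16 (Rule 2), but T38 is never granted.
L13: reached.
C8: reached.
K16: reached.
Reached: L13, C8, and K16 — 3 of the 5.

3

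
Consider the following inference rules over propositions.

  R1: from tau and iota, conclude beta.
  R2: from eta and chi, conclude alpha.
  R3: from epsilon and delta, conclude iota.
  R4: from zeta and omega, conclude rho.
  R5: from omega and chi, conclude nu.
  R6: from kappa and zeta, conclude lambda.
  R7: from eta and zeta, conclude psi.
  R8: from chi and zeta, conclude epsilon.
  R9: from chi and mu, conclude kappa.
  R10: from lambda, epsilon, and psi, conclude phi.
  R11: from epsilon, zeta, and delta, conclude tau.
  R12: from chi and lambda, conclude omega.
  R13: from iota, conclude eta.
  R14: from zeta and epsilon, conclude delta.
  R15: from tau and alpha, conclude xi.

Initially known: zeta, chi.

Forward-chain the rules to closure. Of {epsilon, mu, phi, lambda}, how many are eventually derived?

1

From chi and zeta, R8 gives epsilon.
epsilon: reached.
No rule produces mu, and it is not given.
phi would need lambda, epsilon, and psi (R10), but lambda is never established.
lambda would need kappa and zeta (R6), but kappa is never established.
Reached: epsilon — 1 of the 4.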